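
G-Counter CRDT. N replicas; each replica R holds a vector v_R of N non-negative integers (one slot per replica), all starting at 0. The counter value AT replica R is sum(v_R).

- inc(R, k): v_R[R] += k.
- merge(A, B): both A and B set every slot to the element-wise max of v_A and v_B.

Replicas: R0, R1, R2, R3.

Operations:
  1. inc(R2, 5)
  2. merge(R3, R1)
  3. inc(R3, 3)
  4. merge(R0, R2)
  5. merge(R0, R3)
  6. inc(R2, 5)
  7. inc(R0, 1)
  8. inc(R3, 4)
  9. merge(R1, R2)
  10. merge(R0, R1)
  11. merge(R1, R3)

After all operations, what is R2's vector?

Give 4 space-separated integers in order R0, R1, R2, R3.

Answer: 0 0 10 0

Derivation:
Op 1: inc R2 by 5 -> R2=(0,0,5,0) value=5
Op 2: merge R3<->R1 -> R3=(0,0,0,0) R1=(0,0,0,0)
Op 3: inc R3 by 3 -> R3=(0,0,0,3) value=3
Op 4: merge R0<->R2 -> R0=(0,0,5,0) R2=(0,0,5,0)
Op 5: merge R0<->R3 -> R0=(0,0,5,3) R3=(0,0,5,3)
Op 6: inc R2 by 5 -> R2=(0,0,10,0) value=10
Op 7: inc R0 by 1 -> R0=(1,0,5,3) value=9
Op 8: inc R3 by 4 -> R3=(0,0,5,7) value=12
Op 9: merge R1<->R2 -> R1=(0,0,10,0) R2=(0,0,10,0)
Op 10: merge R0<->R1 -> R0=(1,0,10,3) R1=(1,0,10,3)
Op 11: merge R1<->R3 -> R1=(1,0,10,7) R3=(1,0,10,7)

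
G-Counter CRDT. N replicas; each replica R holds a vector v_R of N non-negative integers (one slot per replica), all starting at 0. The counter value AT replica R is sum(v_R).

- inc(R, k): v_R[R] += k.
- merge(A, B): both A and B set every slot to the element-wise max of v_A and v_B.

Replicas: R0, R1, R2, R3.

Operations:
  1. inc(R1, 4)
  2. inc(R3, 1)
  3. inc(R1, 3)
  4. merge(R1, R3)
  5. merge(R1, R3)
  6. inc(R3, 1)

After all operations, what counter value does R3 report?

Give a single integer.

Answer: 9

Derivation:
Op 1: inc R1 by 4 -> R1=(0,4,0,0) value=4
Op 2: inc R3 by 1 -> R3=(0,0,0,1) value=1
Op 3: inc R1 by 3 -> R1=(0,7,0,0) value=7
Op 4: merge R1<->R3 -> R1=(0,7,0,1) R3=(0,7,0,1)
Op 5: merge R1<->R3 -> R1=(0,7,0,1) R3=(0,7,0,1)
Op 6: inc R3 by 1 -> R3=(0,7,0,2) value=9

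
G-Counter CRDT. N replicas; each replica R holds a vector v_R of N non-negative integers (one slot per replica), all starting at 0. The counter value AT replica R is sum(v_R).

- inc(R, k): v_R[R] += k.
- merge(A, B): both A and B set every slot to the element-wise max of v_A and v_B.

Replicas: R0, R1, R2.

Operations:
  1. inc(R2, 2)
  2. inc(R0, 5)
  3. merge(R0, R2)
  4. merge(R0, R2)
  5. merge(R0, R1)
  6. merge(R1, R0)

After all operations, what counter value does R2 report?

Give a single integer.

Op 1: inc R2 by 2 -> R2=(0,0,2) value=2
Op 2: inc R0 by 5 -> R0=(5,0,0) value=5
Op 3: merge R0<->R2 -> R0=(5,0,2) R2=(5,0,2)
Op 4: merge R0<->R2 -> R0=(5,0,2) R2=(5,0,2)
Op 5: merge R0<->R1 -> R0=(5,0,2) R1=(5,0,2)
Op 6: merge R1<->R0 -> R1=(5,0,2) R0=(5,0,2)

Answer: 7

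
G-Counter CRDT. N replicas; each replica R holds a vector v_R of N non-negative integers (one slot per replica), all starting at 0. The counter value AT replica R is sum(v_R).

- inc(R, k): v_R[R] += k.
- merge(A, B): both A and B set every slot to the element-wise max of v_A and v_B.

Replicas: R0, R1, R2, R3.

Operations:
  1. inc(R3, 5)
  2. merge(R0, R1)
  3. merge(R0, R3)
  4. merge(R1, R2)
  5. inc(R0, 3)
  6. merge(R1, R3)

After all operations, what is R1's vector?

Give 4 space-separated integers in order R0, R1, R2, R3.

Answer: 0 0 0 5

Derivation:
Op 1: inc R3 by 5 -> R3=(0,0,0,5) value=5
Op 2: merge R0<->R1 -> R0=(0,0,0,0) R1=(0,0,0,0)
Op 3: merge R0<->R3 -> R0=(0,0,0,5) R3=(0,0,0,5)
Op 4: merge R1<->R2 -> R1=(0,0,0,0) R2=(0,0,0,0)
Op 5: inc R0 by 3 -> R0=(3,0,0,5) value=8
Op 6: merge R1<->R3 -> R1=(0,0,0,5) R3=(0,0,0,5)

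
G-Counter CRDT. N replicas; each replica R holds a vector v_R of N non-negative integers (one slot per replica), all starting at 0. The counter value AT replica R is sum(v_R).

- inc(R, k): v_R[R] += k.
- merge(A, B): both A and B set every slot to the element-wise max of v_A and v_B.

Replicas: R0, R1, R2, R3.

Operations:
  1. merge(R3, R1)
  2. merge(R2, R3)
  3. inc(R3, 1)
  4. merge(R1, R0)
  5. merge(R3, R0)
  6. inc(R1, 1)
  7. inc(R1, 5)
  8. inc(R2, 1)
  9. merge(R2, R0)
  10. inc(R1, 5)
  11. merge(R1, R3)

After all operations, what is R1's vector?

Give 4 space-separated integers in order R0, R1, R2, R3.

Op 1: merge R3<->R1 -> R3=(0,0,0,0) R1=(0,0,0,0)
Op 2: merge R2<->R3 -> R2=(0,0,0,0) R3=(0,0,0,0)
Op 3: inc R3 by 1 -> R3=(0,0,0,1) value=1
Op 4: merge R1<->R0 -> R1=(0,0,0,0) R0=(0,0,0,0)
Op 5: merge R3<->R0 -> R3=(0,0,0,1) R0=(0,0,0,1)
Op 6: inc R1 by 1 -> R1=(0,1,0,0) value=1
Op 7: inc R1 by 5 -> R1=(0,6,0,0) value=6
Op 8: inc R2 by 1 -> R2=(0,0,1,0) value=1
Op 9: merge R2<->R0 -> R2=(0,0,1,1) R0=(0,0,1,1)
Op 10: inc R1 by 5 -> R1=(0,11,0,0) value=11
Op 11: merge R1<->R3 -> R1=(0,11,0,1) R3=(0,11,0,1)

Answer: 0 11 0 1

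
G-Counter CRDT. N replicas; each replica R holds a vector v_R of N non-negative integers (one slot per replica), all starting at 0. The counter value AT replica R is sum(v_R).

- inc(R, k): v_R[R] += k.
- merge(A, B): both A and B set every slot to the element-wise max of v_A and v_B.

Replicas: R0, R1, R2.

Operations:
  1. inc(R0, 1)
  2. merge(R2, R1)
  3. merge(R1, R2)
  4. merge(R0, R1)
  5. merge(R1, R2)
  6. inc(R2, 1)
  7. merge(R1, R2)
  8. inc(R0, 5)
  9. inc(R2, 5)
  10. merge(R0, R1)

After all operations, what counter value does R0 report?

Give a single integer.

Op 1: inc R0 by 1 -> R0=(1,0,0) value=1
Op 2: merge R2<->R1 -> R2=(0,0,0) R1=(0,0,0)
Op 3: merge R1<->R2 -> R1=(0,0,0) R2=(0,0,0)
Op 4: merge R0<->R1 -> R0=(1,0,0) R1=(1,0,0)
Op 5: merge R1<->R2 -> R1=(1,0,0) R2=(1,0,0)
Op 6: inc R2 by 1 -> R2=(1,0,1) value=2
Op 7: merge R1<->R2 -> R1=(1,0,1) R2=(1,0,1)
Op 8: inc R0 by 5 -> R0=(6,0,0) value=6
Op 9: inc R2 by 5 -> R2=(1,0,6) value=7
Op 10: merge R0<->R1 -> R0=(6,0,1) R1=(6,0,1)

Answer: 7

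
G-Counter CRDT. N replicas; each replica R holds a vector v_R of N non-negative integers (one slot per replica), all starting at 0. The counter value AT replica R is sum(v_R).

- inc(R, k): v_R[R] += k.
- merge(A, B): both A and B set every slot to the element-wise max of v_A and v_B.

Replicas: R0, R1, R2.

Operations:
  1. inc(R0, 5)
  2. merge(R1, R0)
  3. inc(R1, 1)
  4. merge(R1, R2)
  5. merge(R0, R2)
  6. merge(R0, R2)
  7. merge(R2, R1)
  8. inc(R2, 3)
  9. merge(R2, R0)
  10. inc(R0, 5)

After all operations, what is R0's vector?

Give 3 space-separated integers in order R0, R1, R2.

Op 1: inc R0 by 5 -> R0=(5,0,0) value=5
Op 2: merge R1<->R0 -> R1=(5,0,0) R0=(5,0,0)
Op 3: inc R1 by 1 -> R1=(5,1,0) value=6
Op 4: merge R1<->R2 -> R1=(5,1,0) R2=(5,1,0)
Op 5: merge R0<->R2 -> R0=(5,1,0) R2=(5,1,0)
Op 6: merge R0<->R2 -> R0=(5,1,0) R2=(5,1,0)
Op 7: merge R2<->R1 -> R2=(5,1,0) R1=(5,1,0)
Op 8: inc R2 by 3 -> R2=(5,1,3) value=9
Op 9: merge R2<->R0 -> R2=(5,1,3) R0=(5,1,3)
Op 10: inc R0 by 5 -> R0=(10,1,3) value=14

Answer: 10 1 3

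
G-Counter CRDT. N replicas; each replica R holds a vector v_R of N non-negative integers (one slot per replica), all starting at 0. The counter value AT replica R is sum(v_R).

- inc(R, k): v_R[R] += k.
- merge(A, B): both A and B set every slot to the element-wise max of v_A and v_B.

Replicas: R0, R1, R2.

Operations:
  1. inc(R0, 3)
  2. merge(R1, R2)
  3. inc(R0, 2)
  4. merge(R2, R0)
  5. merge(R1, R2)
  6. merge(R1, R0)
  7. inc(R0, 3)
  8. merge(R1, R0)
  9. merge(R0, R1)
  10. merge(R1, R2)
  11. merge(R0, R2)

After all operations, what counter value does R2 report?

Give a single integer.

Answer: 8

Derivation:
Op 1: inc R0 by 3 -> R0=(3,0,0) value=3
Op 2: merge R1<->R2 -> R1=(0,0,0) R2=(0,0,0)
Op 3: inc R0 by 2 -> R0=(5,0,0) value=5
Op 4: merge R2<->R0 -> R2=(5,0,0) R0=(5,0,0)
Op 5: merge R1<->R2 -> R1=(5,0,0) R2=(5,0,0)
Op 6: merge R1<->R0 -> R1=(5,0,0) R0=(5,0,0)
Op 7: inc R0 by 3 -> R0=(8,0,0) value=8
Op 8: merge R1<->R0 -> R1=(8,0,0) R0=(8,0,0)
Op 9: merge R0<->R1 -> R0=(8,0,0) R1=(8,0,0)
Op 10: merge R1<->R2 -> R1=(8,0,0) R2=(8,0,0)
Op 11: merge R0<->R2 -> R0=(8,0,0) R2=(8,0,0)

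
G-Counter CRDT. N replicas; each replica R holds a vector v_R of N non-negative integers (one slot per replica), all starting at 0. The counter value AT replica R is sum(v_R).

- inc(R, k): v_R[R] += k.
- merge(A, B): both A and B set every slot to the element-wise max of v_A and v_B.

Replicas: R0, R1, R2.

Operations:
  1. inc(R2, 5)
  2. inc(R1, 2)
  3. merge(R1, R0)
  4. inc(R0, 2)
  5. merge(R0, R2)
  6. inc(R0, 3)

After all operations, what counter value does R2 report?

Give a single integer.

Answer: 9

Derivation:
Op 1: inc R2 by 5 -> R2=(0,0,5) value=5
Op 2: inc R1 by 2 -> R1=(0,2,0) value=2
Op 3: merge R1<->R0 -> R1=(0,2,0) R0=(0,2,0)
Op 4: inc R0 by 2 -> R0=(2,2,0) value=4
Op 5: merge R0<->R2 -> R0=(2,2,5) R2=(2,2,5)
Op 6: inc R0 by 3 -> R0=(5,2,5) value=12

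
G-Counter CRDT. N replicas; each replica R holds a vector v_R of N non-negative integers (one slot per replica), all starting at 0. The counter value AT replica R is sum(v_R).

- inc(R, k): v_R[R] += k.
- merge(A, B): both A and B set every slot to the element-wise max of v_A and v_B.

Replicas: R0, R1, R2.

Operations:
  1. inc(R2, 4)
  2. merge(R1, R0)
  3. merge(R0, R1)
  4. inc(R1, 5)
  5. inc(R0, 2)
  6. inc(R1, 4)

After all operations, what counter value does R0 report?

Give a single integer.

Op 1: inc R2 by 4 -> R2=(0,0,4) value=4
Op 2: merge R1<->R0 -> R1=(0,0,0) R0=(0,0,0)
Op 3: merge R0<->R1 -> R0=(0,0,0) R1=(0,0,0)
Op 4: inc R1 by 5 -> R1=(0,5,0) value=5
Op 5: inc R0 by 2 -> R0=(2,0,0) value=2
Op 6: inc R1 by 4 -> R1=(0,9,0) value=9

Answer: 2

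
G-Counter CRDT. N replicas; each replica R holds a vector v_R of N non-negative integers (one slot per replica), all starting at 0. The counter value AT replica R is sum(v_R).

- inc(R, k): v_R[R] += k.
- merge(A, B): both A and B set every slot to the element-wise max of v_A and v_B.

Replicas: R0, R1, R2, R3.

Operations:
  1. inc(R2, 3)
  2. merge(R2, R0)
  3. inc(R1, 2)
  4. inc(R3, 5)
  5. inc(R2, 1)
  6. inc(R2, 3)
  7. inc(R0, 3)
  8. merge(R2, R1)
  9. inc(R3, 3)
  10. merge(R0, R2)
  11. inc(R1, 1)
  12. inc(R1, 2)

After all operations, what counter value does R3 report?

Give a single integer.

Op 1: inc R2 by 3 -> R2=(0,0,3,0) value=3
Op 2: merge R2<->R0 -> R2=(0,0,3,0) R0=(0,0,3,0)
Op 3: inc R1 by 2 -> R1=(0,2,0,0) value=2
Op 4: inc R3 by 5 -> R3=(0,0,0,5) value=5
Op 5: inc R2 by 1 -> R2=(0,0,4,0) value=4
Op 6: inc R2 by 3 -> R2=(0,0,7,0) value=7
Op 7: inc R0 by 3 -> R0=(3,0,3,0) value=6
Op 8: merge R2<->R1 -> R2=(0,2,7,0) R1=(0,2,7,0)
Op 9: inc R3 by 3 -> R3=(0,0,0,8) value=8
Op 10: merge R0<->R2 -> R0=(3,2,7,0) R2=(3,2,7,0)
Op 11: inc R1 by 1 -> R1=(0,3,7,0) value=10
Op 12: inc R1 by 2 -> R1=(0,5,7,0) value=12

Answer: 8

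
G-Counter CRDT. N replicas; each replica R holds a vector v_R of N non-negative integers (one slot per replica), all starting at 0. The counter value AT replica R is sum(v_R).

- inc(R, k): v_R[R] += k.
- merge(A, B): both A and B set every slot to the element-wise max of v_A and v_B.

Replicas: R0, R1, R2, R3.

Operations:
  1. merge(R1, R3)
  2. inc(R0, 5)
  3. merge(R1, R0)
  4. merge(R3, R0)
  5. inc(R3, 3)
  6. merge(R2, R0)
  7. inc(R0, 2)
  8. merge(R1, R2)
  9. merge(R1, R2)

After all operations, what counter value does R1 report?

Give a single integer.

Op 1: merge R1<->R3 -> R1=(0,0,0,0) R3=(0,0,0,0)
Op 2: inc R0 by 5 -> R0=(5,0,0,0) value=5
Op 3: merge R1<->R0 -> R1=(5,0,0,0) R0=(5,0,0,0)
Op 4: merge R3<->R0 -> R3=(5,0,0,0) R0=(5,0,0,0)
Op 5: inc R3 by 3 -> R3=(5,0,0,3) value=8
Op 6: merge R2<->R0 -> R2=(5,0,0,0) R0=(5,0,0,0)
Op 7: inc R0 by 2 -> R0=(7,0,0,0) value=7
Op 8: merge R1<->R2 -> R1=(5,0,0,0) R2=(5,0,0,0)
Op 9: merge R1<->R2 -> R1=(5,0,0,0) R2=(5,0,0,0)

Answer: 5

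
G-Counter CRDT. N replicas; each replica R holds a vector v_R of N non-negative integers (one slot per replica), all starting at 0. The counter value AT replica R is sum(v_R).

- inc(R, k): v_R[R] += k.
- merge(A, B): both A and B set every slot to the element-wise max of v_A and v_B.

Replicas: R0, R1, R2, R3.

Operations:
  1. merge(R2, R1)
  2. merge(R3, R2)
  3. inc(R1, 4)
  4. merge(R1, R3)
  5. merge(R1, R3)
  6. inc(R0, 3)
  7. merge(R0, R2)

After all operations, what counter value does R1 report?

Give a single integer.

Answer: 4

Derivation:
Op 1: merge R2<->R1 -> R2=(0,0,0,0) R1=(0,0,0,0)
Op 2: merge R3<->R2 -> R3=(0,0,0,0) R2=(0,0,0,0)
Op 3: inc R1 by 4 -> R1=(0,4,0,0) value=4
Op 4: merge R1<->R3 -> R1=(0,4,0,0) R3=(0,4,0,0)
Op 5: merge R1<->R3 -> R1=(0,4,0,0) R3=(0,4,0,0)
Op 6: inc R0 by 3 -> R0=(3,0,0,0) value=3
Op 7: merge R0<->R2 -> R0=(3,0,0,0) R2=(3,0,0,0)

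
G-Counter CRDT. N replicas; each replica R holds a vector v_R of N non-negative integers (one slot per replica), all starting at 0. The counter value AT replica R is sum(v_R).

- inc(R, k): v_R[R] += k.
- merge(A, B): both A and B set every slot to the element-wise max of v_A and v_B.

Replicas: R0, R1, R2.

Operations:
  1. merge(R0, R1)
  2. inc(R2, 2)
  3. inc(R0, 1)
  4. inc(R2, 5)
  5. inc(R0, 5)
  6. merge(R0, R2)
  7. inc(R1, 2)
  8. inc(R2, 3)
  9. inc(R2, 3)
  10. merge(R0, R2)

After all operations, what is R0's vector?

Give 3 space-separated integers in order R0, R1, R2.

Answer: 6 0 13

Derivation:
Op 1: merge R0<->R1 -> R0=(0,0,0) R1=(0,0,0)
Op 2: inc R2 by 2 -> R2=(0,0,2) value=2
Op 3: inc R0 by 1 -> R0=(1,0,0) value=1
Op 4: inc R2 by 5 -> R2=(0,0,7) value=7
Op 5: inc R0 by 5 -> R0=(6,0,0) value=6
Op 6: merge R0<->R2 -> R0=(6,0,7) R2=(6,0,7)
Op 7: inc R1 by 2 -> R1=(0,2,0) value=2
Op 8: inc R2 by 3 -> R2=(6,0,10) value=16
Op 9: inc R2 by 3 -> R2=(6,0,13) value=19
Op 10: merge R0<->R2 -> R0=(6,0,13) R2=(6,0,13)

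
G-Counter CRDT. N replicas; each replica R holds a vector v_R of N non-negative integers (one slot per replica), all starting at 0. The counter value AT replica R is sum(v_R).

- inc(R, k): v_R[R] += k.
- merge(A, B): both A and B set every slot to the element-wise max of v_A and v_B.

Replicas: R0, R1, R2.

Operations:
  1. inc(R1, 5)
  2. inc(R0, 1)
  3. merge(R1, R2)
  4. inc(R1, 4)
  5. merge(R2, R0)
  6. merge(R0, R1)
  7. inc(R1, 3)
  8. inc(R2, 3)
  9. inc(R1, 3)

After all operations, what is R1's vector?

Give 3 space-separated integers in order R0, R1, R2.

Answer: 1 15 0

Derivation:
Op 1: inc R1 by 5 -> R1=(0,5,0) value=5
Op 2: inc R0 by 1 -> R0=(1,0,0) value=1
Op 3: merge R1<->R2 -> R1=(0,5,0) R2=(0,5,0)
Op 4: inc R1 by 4 -> R1=(0,9,0) value=9
Op 5: merge R2<->R0 -> R2=(1,5,0) R0=(1,5,0)
Op 6: merge R0<->R1 -> R0=(1,9,0) R1=(1,9,0)
Op 7: inc R1 by 3 -> R1=(1,12,0) value=13
Op 8: inc R2 by 3 -> R2=(1,5,3) value=9
Op 9: inc R1 by 3 -> R1=(1,15,0) value=16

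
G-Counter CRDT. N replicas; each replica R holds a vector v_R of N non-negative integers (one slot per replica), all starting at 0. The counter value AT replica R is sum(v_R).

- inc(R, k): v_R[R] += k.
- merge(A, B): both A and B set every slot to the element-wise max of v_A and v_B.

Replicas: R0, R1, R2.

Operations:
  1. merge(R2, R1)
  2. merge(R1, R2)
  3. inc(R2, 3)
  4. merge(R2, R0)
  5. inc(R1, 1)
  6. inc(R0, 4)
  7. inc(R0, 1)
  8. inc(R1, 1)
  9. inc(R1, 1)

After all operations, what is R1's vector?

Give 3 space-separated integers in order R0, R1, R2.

Op 1: merge R2<->R1 -> R2=(0,0,0) R1=(0,0,0)
Op 2: merge R1<->R2 -> R1=(0,0,0) R2=(0,0,0)
Op 3: inc R2 by 3 -> R2=(0,0,3) value=3
Op 4: merge R2<->R0 -> R2=(0,0,3) R0=(0,0,3)
Op 5: inc R1 by 1 -> R1=(0,1,0) value=1
Op 6: inc R0 by 4 -> R0=(4,0,3) value=7
Op 7: inc R0 by 1 -> R0=(5,0,3) value=8
Op 8: inc R1 by 1 -> R1=(0,2,0) value=2
Op 9: inc R1 by 1 -> R1=(0,3,0) value=3

Answer: 0 3 0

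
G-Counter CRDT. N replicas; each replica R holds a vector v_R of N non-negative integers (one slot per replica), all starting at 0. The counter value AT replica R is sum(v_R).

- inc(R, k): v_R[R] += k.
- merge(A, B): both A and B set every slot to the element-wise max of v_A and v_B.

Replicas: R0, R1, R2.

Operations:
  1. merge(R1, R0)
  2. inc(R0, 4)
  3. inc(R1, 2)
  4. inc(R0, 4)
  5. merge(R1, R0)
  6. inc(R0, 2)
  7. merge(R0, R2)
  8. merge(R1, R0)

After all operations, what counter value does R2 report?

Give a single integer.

Answer: 12

Derivation:
Op 1: merge R1<->R0 -> R1=(0,0,0) R0=(0,0,0)
Op 2: inc R0 by 4 -> R0=(4,0,0) value=4
Op 3: inc R1 by 2 -> R1=(0,2,0) value=2
Op 4: inc R0 by 4 -> R0=(8,0,0) value=8
Op 5: merge R1<->R0 -> R1=(8,2,0) R0=(8,2,0)
Op 6: inc R0 by 2 -> R0=(10,2,0) value=12
Op 7: merge R0<->R2 -> R0=(10,2,0) R2=(10,2,0)
Op 8: merge R1<->R0 -> R1=(10,2,0) R0=(10,2,0)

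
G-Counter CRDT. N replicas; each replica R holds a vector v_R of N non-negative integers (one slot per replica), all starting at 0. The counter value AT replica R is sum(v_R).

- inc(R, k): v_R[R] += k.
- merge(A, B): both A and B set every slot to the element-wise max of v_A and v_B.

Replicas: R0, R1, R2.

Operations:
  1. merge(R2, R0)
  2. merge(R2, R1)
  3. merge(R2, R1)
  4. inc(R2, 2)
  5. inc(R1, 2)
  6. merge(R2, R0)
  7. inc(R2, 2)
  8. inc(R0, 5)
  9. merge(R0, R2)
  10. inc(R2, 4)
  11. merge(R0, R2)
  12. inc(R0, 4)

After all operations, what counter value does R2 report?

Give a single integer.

Op 1: merge R2<->R0 -> R2=(0,0,0) R0=(0,0,0)
Op 2: merge R2<->R1 -> R2=(0,0,0) R1=(0,0,0)
Op 3: merge R2<->R1 -> R2=(0,0,0) R1=(0,0,0)
Op 4: inc R2 by 2 -> R2=(0,0,2) value=2
Op 5: inc R1 by 2 -> R1=(0,2,0) value=2
Op 6: merge R2<->R0 -> R2=(0,0,2) R0=(0,0,2)
Op 7: inc R2 by 2 -> R2=(0,0,4) value=4
Op 8: inc R0 by 5 -> R0=(5,0,2) value=7
Op 9: merge R0<->R2 -> R0=(5,0,4) R2=(5,0,4)
Op 10: inc R2 by 4 -> R2=(5,0,8) value=13
Op 11: merge R0<->R2 -> R0=(5,0,8) R2=(5,0,8)
Op 12: inc R0 by 4 -> R0=(9,0,8) value=17

Answer: 13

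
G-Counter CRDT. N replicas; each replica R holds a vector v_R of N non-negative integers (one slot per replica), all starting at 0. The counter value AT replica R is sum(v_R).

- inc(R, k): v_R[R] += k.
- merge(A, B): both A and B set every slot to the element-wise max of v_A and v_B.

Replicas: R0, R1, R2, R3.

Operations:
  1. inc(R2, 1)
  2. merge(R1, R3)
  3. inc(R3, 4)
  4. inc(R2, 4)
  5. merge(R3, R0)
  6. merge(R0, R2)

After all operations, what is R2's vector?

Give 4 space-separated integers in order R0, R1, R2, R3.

Answer: 0 0 5 4

Derivation:
Op 1: inc R2 by 1 -> R2=(0,0,1,0) value=1
Op 2: merge R1<->R3 -> R1=(0,0,0,0) R3=(0,0,0,0)
Op 3: inc R3 by 4 -> R3=(0,0,0,4) value=4
Op 4: inc R2 by 4 -> R2=(0,0,5,0) value=5
Op 5: merge R3<->R0 -> R3=(0,0,0,4) R0=(0,0,0,4)
Op 6: merge R0<->R2 -> R0=(0,0,5,4) R2=(0,0,5,4)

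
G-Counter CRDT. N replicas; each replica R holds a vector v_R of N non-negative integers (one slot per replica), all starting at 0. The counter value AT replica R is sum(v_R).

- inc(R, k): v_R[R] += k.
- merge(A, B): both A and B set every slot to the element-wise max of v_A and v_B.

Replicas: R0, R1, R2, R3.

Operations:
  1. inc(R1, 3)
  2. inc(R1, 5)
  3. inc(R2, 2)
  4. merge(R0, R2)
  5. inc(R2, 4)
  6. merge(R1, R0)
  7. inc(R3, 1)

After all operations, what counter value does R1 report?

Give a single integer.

Answer: 10

Derivation:
Op 1: inc R1 by 3 -> R1=(0,3,0,0) value=3
Op 2: inc R1 by 5 -> R1=(0,8,0,0) value=8
Op 3: inc R2 by 2 -> R2=(0,0,2,0) value=2
Op 4: merge R0<->R2 -> R0=(0,0,2,0) R2=(0,0,2,0)
Op 5: inc R2 by 4 -> R2=(0,0,6,0) value=6
Op 6: merge R1<->R0 -> R1=(0,8,2,0) R0=(0,8,2,0)
Op 7: inc R3 by 1 -> R3=(0,0,0,1) value=1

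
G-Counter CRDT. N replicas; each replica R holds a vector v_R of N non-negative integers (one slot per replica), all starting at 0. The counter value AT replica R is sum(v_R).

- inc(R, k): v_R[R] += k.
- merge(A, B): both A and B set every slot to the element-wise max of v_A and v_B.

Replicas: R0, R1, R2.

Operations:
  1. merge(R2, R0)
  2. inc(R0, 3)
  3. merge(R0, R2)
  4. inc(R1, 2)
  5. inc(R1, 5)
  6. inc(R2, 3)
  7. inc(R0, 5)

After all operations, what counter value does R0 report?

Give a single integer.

Answer: 8

Derivation:
Op 1: merge R2<->R0 -> R2=(0,0,0) R0=(0,0,0)
Op 2: inc R0 by 3 -> R0=(3,0,0) value=3
Op 3: merge R0<->R2 -> R0=(3,0,0) R2=(3,0,0)
Op 4: inc R1 by 2 -> R1=(0,2,0) value=2
Op 5: inc R1 by 5 -> R1=(0,7,0) value=7
Op 6: inc R2 by 3 -> R2=(3,0,3) value=6
Op 7: inc R0 by 5 -> R0=(8,0,0) value=8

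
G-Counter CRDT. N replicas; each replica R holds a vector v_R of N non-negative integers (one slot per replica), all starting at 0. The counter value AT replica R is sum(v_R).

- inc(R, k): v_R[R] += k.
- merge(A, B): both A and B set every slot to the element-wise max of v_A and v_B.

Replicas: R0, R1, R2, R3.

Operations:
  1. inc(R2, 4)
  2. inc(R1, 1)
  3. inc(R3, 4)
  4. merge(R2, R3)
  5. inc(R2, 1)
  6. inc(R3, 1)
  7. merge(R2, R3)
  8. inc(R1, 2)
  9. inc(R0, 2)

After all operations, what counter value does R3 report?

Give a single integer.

Answer: 10

Derivation:
Op 1: inc R2 by 4 -> R2=(0,0,4,0) value=4
Op 2: inc R1 by 1 -> R1=(0,1,0,0) value=1
Op 3: inc R3 by 4 -> R3=(0,0,0,4) value=4
Op 4: merge R2<->R3 -> R2=(0,0,4,4) R3=(0,0,4,4)
Op 5: inc R2 by 1 -> R2=(0,0,5,4) value=9
Op 6: inc R3 by 1 -> R3=(0,0,4,5) value=9
Op 7: merge R2<->R3 -> R2=(0,0,5,5) R3=(0,0,5,5)
Op 8: inc R1 by 2 -> R1=(0,3,0,0) value=3
Op 9: inc R0 by 2 -> R0=(2,0,0,0) value=2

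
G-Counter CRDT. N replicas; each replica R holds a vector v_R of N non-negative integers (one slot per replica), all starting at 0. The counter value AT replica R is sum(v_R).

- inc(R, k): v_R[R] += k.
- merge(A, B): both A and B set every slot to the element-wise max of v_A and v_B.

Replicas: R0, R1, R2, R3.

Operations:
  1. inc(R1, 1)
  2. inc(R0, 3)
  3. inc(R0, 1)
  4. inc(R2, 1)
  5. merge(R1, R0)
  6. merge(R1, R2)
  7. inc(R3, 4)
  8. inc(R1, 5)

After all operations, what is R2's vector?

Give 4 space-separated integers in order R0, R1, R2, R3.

Op 1: inc R1 by 1 -> R1=(0,1,0,0) value=1
Op 2: inc R0 by 3 -> R0=(3,0,0,0) value=3
Op 3: inc R0 by 1 -> R0=(4,0,0,0) value=4
Op 4: inc R2 by 1 -> R2=(0,0,1,0) value=1
Op 5: merge R1<->R0 -> R1=(4,1,0,0) R0=(4,1,0,0)
Op 6: merge R1<->R2 -> R1=(4,1,1,0) R2=(4,1,1,0)
Op 7: inc R3 by 4 -> R3=(0,0,0,4) value=4
Op 8: inc R1 by 5 -> R1=(4,6,1,0) value=11

Answer: 4 1 1 0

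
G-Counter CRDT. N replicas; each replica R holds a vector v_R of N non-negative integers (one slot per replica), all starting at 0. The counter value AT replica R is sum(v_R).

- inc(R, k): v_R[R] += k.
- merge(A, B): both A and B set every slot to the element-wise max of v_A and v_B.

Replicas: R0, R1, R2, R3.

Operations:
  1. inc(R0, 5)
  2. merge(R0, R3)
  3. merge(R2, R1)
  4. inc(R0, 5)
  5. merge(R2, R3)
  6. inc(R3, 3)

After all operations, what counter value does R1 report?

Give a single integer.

Answer: 0

Derivation:
Op 1: inc R0 by 5 -> R0=(5,0,0,0) value=5
Op 2: merge R0<->R3 -> R0=(5,0,0,0) R3=(5,0,0,0)
Op 3: merge R2<->R1 -> R2=(0,0,0,0) R1=(0,0,0,0)
Op 4: inc R0 by 5 -> R0=(10,0,0,0) value=10
Op 5: merge R2<->R3 -> R2=(5,0,0,0) R3=(5,0,0,0)
Op 6: inc R3 by 3 -> R3=(5,0,0,3) value=8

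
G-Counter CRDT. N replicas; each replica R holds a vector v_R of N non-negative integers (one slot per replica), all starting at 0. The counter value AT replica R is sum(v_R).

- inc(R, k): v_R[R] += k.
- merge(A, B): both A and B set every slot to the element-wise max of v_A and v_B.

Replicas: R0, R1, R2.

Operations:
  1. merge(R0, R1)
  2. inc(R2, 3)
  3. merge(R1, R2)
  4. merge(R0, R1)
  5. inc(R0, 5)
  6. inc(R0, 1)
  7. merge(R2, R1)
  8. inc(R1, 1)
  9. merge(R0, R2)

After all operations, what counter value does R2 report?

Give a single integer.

Answer: 9

Derivation:
Op 1: merge R0<->R1 -> R0=(0,0,0) R1=(0,0,0)
Op 2: inc R2 by 3 -> R2=(0,0,3) value=3
Op 3: merge R1<->R2 -> R1=(0,0,3) R2=(0,0,3)
Op 4: merge R0<->R1 -> R0=(0,0,3) R1=(0,0,3)
Op 5: inc R0 by 5 -> R0=(5,0,3) value=8
Op 6: inc R0 by 1 -> R0=(6,0,3) value=9
Op 7: merge R2<->R1 -> R2=(0,0,3) R1=(0,0,3)
Op 8: inc R1 by 1 -> R1=(0,1,3) value=4
Op 9: merge R0<->R2 -> R0=(6,0,3) R2=(6,0,3)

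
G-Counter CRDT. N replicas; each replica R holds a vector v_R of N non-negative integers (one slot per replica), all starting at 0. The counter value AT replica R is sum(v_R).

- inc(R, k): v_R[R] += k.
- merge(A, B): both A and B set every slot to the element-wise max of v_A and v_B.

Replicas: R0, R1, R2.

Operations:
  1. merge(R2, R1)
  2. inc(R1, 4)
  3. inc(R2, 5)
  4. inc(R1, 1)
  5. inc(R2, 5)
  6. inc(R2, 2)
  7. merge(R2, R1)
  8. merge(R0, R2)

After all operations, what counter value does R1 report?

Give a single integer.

Answer: 17

Derivation:
Op 1: merge R2<->R1 -> R2=(0,0,0) R1=(0,0,0)
Op 2: inc R1 by 4 -> R1=(0,4,0) value=4
Op 3: inc R2 by 5 -> R2=(0,0,5) value=5
Op 4: inc R1 by 1 -> R1=(0,5,0) value=5
Op 5: inc R2 by 5 -> R2=(0,0,10) value=10
Op 6: inc R2 by 2 -> R2=(0,0,12) value=12
Op 7: merge R2<->R1 -> R2=(0,5,12) R1=(0,5,12)
Op 8: merge R0<->R2 -> R0=(0,5,12) R2=(0,5,12)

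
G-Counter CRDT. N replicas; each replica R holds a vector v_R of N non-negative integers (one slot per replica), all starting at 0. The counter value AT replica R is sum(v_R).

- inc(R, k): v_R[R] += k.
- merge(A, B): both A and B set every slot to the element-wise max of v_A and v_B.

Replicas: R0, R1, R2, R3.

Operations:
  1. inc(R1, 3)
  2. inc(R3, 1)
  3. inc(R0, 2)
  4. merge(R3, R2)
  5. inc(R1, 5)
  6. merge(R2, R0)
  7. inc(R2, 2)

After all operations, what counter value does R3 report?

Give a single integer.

Op 1: inc R1 by 3 -> R1=(0,3,0,0) value=3
Op 2: inc R3 by 1 -> R3=(0,0,0,1) value=1
Op 3: inc R0 by 2 -> R0=(2,0,0,0) value=2
Op 4: merge R3<->R2 -> R3=(0,0,0,1) R2=(0,0,0,1)
Op 5: inc R1 by 5 -> R1=(0,8,0,0) value=8
Op 6: merge R2<->R0 -> R2=(2,0,0,1) R0=(2,0,0,1)
Op 7: inc R2 by 2 -> R2=(2,0,2,1) value=5

Answer: 1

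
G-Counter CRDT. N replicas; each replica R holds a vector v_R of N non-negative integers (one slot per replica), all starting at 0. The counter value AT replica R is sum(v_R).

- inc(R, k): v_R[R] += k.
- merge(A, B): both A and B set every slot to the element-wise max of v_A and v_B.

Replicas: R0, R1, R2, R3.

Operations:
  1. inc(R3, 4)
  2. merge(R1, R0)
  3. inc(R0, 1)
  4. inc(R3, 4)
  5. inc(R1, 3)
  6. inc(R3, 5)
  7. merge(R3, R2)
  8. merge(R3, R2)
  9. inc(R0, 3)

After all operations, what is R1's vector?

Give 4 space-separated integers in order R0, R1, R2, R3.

Op 1: inc R3 by 4 -> R3=(0,0,0,4) value=4
Op 2: merge R1<->R0 -> R1=(0,0,0,0) R0=(0,0,0,0)
Op 3: inc R0 by 1 -> R0=(1,0,0,0) value=1
Op 4: inc R3 by 4 -> R3=(0,0,0,8) value=8
Op 5: inc R1 by 3 -> R1=(0,3,0,0) value=3
Op 6: inc R3 by 5 -> R3=(0,0,0,13) value=13
Op 7: merge R3<->R2 -> R3=(0,0,0,13) R2=(0,0,0,13)
Op 8: merge R3<->R2 -> R3=(0,0,0,13) R2=(0,0,0,13)
Op 9: inc R0 by 3 -> R0=(4,0,0,0) value=4

Answer: 0 3 0 0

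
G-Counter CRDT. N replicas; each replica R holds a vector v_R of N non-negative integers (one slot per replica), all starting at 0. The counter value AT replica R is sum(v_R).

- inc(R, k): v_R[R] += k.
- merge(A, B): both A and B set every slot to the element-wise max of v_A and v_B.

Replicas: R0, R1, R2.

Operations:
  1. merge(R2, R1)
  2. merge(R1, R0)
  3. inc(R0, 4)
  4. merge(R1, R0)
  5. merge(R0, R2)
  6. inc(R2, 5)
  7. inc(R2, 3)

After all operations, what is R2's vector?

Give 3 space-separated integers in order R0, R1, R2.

Answer: 4 0 8

Derivation:
Op 1: merge R2<->R1 -> R2=(0,0,0) R1=(0,0,0)
Op 2: merge R1<->R0 -> R1=(0,0,0) R0=(0,0,0)
Op 3: inc R0 by 4 -> R0=(4,0,0) value=4
Op 4: merge R1<->R0 -> R1=(4,0,0) R0=(4,0,0)
Op 5: merge R0<->R2 -> R0=(4,0,0) R2=(4,0,0)
Op 6: inc R2 by 5 -> R2=(4,0,5) value=9
Op 7: inc R2 by 3 -> R2=(4,0,8) value=12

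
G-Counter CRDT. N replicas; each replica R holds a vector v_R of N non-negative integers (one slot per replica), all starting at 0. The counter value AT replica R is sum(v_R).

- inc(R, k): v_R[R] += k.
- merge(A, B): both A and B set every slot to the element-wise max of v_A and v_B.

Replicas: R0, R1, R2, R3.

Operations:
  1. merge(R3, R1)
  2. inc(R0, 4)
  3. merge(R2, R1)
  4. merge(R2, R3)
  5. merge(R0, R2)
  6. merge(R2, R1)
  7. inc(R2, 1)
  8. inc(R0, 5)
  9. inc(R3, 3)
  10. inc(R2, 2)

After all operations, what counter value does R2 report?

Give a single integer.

Answer: 7

Derivation:
Op 1: merge R3<->R1 -> R3=(0,0,0,0) R1=(0,0,0,0)
Op 2: inc R0 by 4 -> R0=(4,0,0,0) value=4
Op 3: merge R2<->R1 -> R2=(0,0,0,0) R1=(0,0,0,0)
Op 4: merge R2<->R3 -> R2=(0,0,0,0) R3=(0,0,0,0)
Op 5: merge R0<->R2 -> R0=(4,0,0,0) R2=(4,0,0,0)
Op 6: merge R2<->R1 -> R2=(4,0,0,0) R1=(4,0,0,0)
Op 7: inc R2 by 1 -> R2=(4,0,1,0) value=5
Op 8: inc R0 by 5 -> R0=(9,0,0,0) value=9
Op 9: inc R3 by 3 -> R3=(0,0,0,3) value=3
Op 10: inc R2 by 2 -> R2=(4,0,3,0) value=7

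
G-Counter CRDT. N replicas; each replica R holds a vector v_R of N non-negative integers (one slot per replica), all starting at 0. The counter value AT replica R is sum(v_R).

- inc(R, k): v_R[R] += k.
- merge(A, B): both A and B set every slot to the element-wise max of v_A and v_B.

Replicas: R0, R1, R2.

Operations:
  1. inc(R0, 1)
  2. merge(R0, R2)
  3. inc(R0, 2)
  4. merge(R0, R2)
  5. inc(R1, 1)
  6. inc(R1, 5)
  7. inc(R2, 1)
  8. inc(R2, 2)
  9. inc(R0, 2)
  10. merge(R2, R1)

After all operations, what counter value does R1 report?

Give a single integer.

Op 1: inc R0 by 1 -> R0=(1,0,0) value=1
Op 2: merge R0<->R2 -> R0=(1,0,0) R2=(1,0,0)
Op 3: inc R0 by 2 -> R0=(3,0,0) value=3
Op 4: merge R0<->R2 -> R0=(3,0,0) R2=(3,0,0)
Op 5: inc R1 by 1 -> R1=(0,1,0) value=1
Op 6: inc R1 by 5 -> R1=(0,6,0) value=6
Op 7: inc R2 by 1 -> R2=(3,0,1) value=4
Op 8: inc R2 by 2 -> R2=(3,0,3) value=6
Op 9: inc R0 by 2 -> R0=(5,0,0) value=5
Op 10: merge R2<->R1 -> R2=(3,6,3) R1=(3,6,3)

Answer: 12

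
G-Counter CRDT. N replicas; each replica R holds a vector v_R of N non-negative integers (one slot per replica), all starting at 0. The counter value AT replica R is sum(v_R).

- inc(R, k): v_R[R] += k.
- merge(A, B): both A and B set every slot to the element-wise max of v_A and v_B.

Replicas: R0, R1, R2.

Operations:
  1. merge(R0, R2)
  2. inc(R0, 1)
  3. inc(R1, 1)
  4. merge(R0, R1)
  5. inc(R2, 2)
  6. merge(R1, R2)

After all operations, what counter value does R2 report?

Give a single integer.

Op 1: merge R0<->R2 -> R0=(0,0,0) R2=(0,0,0)
Op 2: inc R0 by 1 -> R0=(1,0,0) value=1
Op 3: inc R1 by 1 -> R1=(0,1,0) value=1
Op 4: merge R0<->R1 -> R0=(1,1,0) R1=(1,1,0)
Op 5: inc R2 by 2 -> R2=(0,0,2) value=2
Op 6: merge R1<->R2 -> R1=(1,1,2) R2=(1,1,2)

Answer: 4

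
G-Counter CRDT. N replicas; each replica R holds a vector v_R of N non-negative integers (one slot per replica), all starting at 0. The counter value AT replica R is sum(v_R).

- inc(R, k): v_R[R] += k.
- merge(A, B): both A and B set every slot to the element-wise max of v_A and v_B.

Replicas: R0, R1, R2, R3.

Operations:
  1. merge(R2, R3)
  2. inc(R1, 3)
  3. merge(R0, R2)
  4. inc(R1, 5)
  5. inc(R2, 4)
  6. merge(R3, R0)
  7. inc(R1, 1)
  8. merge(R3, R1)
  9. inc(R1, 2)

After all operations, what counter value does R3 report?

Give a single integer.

Op 1: merge R2<->R3 -> R2=(0,0,0,0) R3=(0,0,0,0)
Op 2: inc R1 by 3 -> R1=(0,3,0,0) value=3
Op 3: merge R0<->R2 -> R0=(0,0,0,0) R2=(0,0,0,0)
Op 4: inc R1 by 5 -> R1=(0,8,0,0) value=8
Op 5: inc R2 by 4 -> R2=(0,0,4,0) value=4
Op 6: merge R3<->R0 -> R3=(0,0,0,0) R0=(0,0,0,0)
Op 7: inc R1 by 1 -> R1=(0,9,0,0) value=9
Op 8: merge R3<->R1 -> R3=(0,9,0,0) R1=(0,9,0,0)
Op 9: inc R1 by 2 -> R1=(0,11,0,0) value=11

Answer: 9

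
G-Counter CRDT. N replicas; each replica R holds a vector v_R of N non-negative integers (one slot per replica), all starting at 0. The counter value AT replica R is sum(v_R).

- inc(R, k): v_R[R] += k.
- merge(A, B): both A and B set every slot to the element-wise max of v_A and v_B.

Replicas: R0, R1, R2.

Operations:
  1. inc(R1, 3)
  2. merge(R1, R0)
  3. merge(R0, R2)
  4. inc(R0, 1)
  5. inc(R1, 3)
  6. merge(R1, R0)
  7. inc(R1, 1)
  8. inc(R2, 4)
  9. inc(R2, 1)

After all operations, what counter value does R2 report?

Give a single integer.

Op 1: inc R1 by 3 -> R1=(0,3,0) value=3
Op 2: merge R1<->R0 -> R1=(0,3,0) R0=(0,3,0)
Op 3: merge R0<->R2 -> R0=(0,3,0) R2=(0,3,0)
Op 4: inc R0 by 1 -> R0=(1,3,0) value=4
Op 5: inc R1 by 3 -> R1=(0,6,0) value=6
Op 6: merge R1<->R0 -> R1=(1,6,0) R0=(1,6,0)
Op 7: inc R1 by 1 -> R1=(1,7,0) value=8
Op 8: inc R2 by 4 -> R2=(0,3,4) value=7
Op 9: inc R2 by 1 -> R2=(0,3,5) value=8

Answer: 8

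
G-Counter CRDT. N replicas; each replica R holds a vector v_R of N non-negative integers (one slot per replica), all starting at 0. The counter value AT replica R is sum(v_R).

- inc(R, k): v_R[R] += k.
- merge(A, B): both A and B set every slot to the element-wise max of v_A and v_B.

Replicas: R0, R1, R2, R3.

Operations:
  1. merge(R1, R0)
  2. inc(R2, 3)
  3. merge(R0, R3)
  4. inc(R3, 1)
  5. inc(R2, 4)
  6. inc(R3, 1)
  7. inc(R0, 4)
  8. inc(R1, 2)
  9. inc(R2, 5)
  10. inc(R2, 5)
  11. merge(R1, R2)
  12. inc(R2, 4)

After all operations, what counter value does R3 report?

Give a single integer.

Answer: 2

Derivation:
Op 1: merge R1<->R0 -> R1=(0,0,0,0) R0=(0,0,0,0)
Op 2: inc R2 by 3 -> R2=(0,0,3,0) value=3
Op 3: merge R0<->R3 -> R0=(0,0,0,0) R3=(0,0,0,0)
Op 4: inc R3 by 1 -> R3=(0,0,0,1) value=1
Op 5: inc R2 by 4 -> R2=(0,0,7,0) value=7
Op 6: inc R3 by 1 -> R3=(0,0,0,2) value=2
Op 7: inc R0 by 4 -> R0=(4,0,0,0) value=4
Op 8: inc R1 by 2 -> R1=(0,2,0,0) value=2
Op 9: inc R2 by 5 -> R2=(0,0,12,0) value=12
Op 10: inc R2 by 5 -> R2=(0,0,17,0) value=17
Op 11: merge R1<->R2 -> R1=(0,2,17,0) R2=(0,2,17,0)
Op 12: inc R2 by 4 -> R2=(0,2,21,0) value=23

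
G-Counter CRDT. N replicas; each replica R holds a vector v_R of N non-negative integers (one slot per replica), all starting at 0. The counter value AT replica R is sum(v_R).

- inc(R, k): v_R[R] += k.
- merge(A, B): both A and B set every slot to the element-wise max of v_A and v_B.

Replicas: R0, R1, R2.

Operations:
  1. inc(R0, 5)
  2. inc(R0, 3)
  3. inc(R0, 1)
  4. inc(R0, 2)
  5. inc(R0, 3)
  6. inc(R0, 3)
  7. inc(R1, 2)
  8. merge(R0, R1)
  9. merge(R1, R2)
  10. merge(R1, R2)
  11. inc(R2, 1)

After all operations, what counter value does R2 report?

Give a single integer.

Answer: 20

Derivation:
Op 1: inc R0 by 5 -> R0=(5,0,0) value=5
Op 2: inc R0 by 3 -> R0=(8,0,0) value=8
Op 3: inc R0 by 1 -> R0=(9,0,0) value=9
Op 4: inc R0 by 2 -> R0=(11,0,0) value=11
Op 5: inc R0 by 3 -> R0=(14,0,0) value=14
Op 6: inc R0 by 3 -> R0=(17,0,0) value=17
Op 7: inc R1 by 2 -> R1=(0,2,0) value=2
Op 8: merge R0<->R1 -> R0=(17,2,0) R1=(17,2,0)
Op 9: merge R1<->R2 -> R1=(17,2,0) R2=(17,2,0)
Op 10: merge R1<->R2 -> R1=(17,2,0) R2=(17,2,0)
Op 11: inc R2 by 1 -> R2=(17,2,1) value=20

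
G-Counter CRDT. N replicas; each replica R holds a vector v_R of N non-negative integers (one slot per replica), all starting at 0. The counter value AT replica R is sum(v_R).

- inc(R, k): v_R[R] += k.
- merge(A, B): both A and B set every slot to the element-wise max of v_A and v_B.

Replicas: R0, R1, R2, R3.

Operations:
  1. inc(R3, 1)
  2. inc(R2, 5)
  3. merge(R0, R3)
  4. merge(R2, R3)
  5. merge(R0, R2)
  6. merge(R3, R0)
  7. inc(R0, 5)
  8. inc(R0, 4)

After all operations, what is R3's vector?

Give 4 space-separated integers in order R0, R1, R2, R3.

Op 1: inc R3 by 1 -> R3=(0,0,0,1) value=1
Op 2: inc R2 by 5 -> R2=(0,0,5,0) value=5
Op 3: merge R0<->R3 -> R0=(0,0,0,1) R3=(0,0,0,1)
Op 4: merge R2<->R3 -> R2=(0,0,5,1) R3=(0,0,5,1)
Op 5: merge R0<->R2 -> R0=(0,0,5,1) R2=(0,0,5,1)
Op 6: merge R3<->R0 -> R3=(0,0,5,1) R0=(0,0,5,1)
Op 7: inc R0 by 5 -> R0=(5,0,5,1) value=11
Op 8: inc R0 by 4 -> R0=(9,0,5,1) value=15

Answer: 0 0 5 1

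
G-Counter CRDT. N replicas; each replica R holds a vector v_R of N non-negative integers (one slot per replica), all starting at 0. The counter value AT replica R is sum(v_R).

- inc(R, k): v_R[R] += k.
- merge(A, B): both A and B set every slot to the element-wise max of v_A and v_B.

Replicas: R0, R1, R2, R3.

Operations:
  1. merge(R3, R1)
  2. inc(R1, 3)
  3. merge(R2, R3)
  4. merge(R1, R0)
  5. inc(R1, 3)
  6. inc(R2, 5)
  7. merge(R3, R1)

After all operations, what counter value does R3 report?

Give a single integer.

Op 1: merge R3<->R1 -> R3=(0,0,0,0) R1=(0,0,0,0)
Op 2: inc R1 by 3 -> R1=(0,3,0,0) value=3
Op 3: merge R2<->R3 -> R2=(0,0,0,0) R3=(0,0,0,0)
Op 4: merge R1<->R0 -> R1=(0,3,0,0) R0=(0,3,0,0)
Op 5: inc R1 by 3 -> R1=(0,6,0,0) value=6
Op 6: inc R2 by 5 -> R2=(0,0,5,0) value=5
Op 7: merge R3<->R1 -> R3=(0,6,0,0) R1=(0,6,0,0)

Answer: 6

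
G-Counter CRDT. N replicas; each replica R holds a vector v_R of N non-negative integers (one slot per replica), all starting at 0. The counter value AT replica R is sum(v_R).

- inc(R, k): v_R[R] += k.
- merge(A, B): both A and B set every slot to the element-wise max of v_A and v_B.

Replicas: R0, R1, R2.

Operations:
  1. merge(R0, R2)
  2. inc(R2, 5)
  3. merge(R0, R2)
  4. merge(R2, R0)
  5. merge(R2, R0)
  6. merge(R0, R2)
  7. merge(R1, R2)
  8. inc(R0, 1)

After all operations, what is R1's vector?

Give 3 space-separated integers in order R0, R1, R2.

Answer: 0 0 5

Derivation:
Op 1: merge R0<->R2 -> R0=(0,0,0) R2=(0,0,0)
Op 2: inc R2 by 5 -> R2=(0,0,5) value=5
Op 3: merge R0<->R2 -> R0=(0,0,5) R2=(0,0,5)
Op 4: merge R2<->R0 -> R2=(0,0,5) R0=(0,0,5)
Op 5: merge R2<->R0 -> R2=(0,0,5) R0=(0,0,5)
Op 6: merge R0<->R2 -> R0=(0,0,5) R2=(0,0,5)
Op 7: merge R1<->R2 -> R1=(0,0,5) R2=(0,0,5)
Op 8: inc R0 by 1 -> R0=(1,0,5) value=6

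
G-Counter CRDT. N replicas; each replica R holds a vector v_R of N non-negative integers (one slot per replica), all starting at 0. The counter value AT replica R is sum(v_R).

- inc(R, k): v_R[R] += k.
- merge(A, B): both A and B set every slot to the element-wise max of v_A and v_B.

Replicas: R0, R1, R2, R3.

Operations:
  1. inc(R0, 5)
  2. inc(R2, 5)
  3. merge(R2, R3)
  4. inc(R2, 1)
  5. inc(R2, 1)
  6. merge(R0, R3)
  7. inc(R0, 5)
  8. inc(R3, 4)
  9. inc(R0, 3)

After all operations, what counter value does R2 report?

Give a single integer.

Answer: 7

Derivation:
Op 1: inc R0 by 5 -> R0=(5,0,0,0) value=5
Op 2: inc R2 by 5 -> R2=(0,0,5,0) value=5
Op 3: merge R2<->R3 -> R2=(0,0,5,0) R3=(0,0,5,0)
Op 4: inc R2 by 1 -> R2=(0,0,6,0) value=6
Op 5: inc R2 by 1 -> R2=(0,0,7,0) value=7
Op 6: merge R0<->R3 -> R0=(5,0,5,0) R3=(5,0,5,0)
Op 7: inc R0 by 5 -> R0=(10,0,5,0) value=15
Op 8: inc R3 by 4 -> R3=(5,0,5,4) value=14
Op 9: inc R0 by 3 -> R0=(13,0,5,0) value=18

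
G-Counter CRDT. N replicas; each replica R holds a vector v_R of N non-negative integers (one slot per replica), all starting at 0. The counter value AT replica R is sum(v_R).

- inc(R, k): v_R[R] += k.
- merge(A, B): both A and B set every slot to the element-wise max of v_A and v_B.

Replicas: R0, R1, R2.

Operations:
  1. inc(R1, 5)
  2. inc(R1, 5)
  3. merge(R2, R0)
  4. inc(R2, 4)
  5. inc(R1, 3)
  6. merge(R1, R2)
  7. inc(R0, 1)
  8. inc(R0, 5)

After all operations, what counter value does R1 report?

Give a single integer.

Op 1: inc R1 by 5 -> R1=(0,5,0) value=5
Op 2: inc R1 by 5 -> R1=(0,10,0) value=10
Op 3: merge R2<->R0 -> R2=(0,0,0) R0=(0,0,0)
Op 4: inc R2 by 4 -> R2=(0,0,4) value=4
Op 5: inc R1 by 3 -> R1=(0,13,0) value=13
Op 6: merge R1<->R2 -> R1=(0,13,4) R2=(0,13,4)
Op 7: inc R0 by 1 -> R0=(1,0,0) value=1
Op 8: inc R0 by 5 -> R0=(6,0,0) value=6

Answer: 17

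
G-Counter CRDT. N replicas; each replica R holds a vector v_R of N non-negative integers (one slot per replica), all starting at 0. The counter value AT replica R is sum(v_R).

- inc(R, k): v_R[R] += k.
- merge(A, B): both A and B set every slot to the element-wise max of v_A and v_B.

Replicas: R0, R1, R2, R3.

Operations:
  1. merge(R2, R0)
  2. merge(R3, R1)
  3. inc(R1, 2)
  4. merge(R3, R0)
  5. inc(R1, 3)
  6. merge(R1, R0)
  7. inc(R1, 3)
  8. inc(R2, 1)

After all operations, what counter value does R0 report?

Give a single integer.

Answer: 5

Derivation:
Op 1: merge R2<->R0 -> R2=(0,0,0,0) R0=(0,0,0,0)
Op 2: merge R3<->R1 -> R3=(0,0,0,0) R1=(0,0,0,0)
Op 3: inc R1 by 2 -> R1=(0,2,0,0) value=2
Op 4: merge R3<->R0 -> R3=(0,0,0,0) R0=(0,0,0,0)
Op 5: inc R1 by 3 -> R1=(0,5,0,0) value=5
Op 6: merge R1<->R0 -> R1=(0,5,0,0) R0=(0,5,0,0)
Op 7: inc R1 by 3 -> R1=(0,8,0,0) value=8
Op 8: inc R2 by 1 -> R2=(0,0,1,0) value=1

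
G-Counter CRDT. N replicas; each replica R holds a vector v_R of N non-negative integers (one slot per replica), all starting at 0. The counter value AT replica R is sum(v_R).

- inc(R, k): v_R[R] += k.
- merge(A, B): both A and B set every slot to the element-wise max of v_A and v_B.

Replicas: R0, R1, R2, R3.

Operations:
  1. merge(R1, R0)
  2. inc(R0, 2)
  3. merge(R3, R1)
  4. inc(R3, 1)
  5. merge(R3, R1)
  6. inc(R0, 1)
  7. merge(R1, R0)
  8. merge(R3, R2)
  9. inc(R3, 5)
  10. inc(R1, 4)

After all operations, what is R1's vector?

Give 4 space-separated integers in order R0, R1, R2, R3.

Answer: 3 4 0 1

Derivation:
Op 1: merge R1<->R0 -> R1=(0,0,0,0) R0=(0,0,0,0)
Op 2: inc R0 by 2 -> R0=(2,0,0,0) value=2
Op 3: merge R3<->R1 -> R3=(0,0,0,0) R1=(0,0,0,0)
Op 4: inc R3 by 1 -> R3=(0,0,0,1) value=1
Op 5: merge R3<->R1 -> R3=(0,0,0,1) R1=(0,0,0,1)
Op 6: inc R0 by 1 -> R0=(3,0,0,0) value=3
Op 7: merge R1<->R0 -> R1=(3,0,0,1) R0=(3,0,0,1)
Op 8: merge R3<->R2 -> R3=(0,0,0,1) R2=(0,0,0,1)
Op 9: inc R3 by 5 -> R3=(0,0,0,6) value=6
Op 10: inc R1 by 4 -> R1=(3,4,0,1) value=8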